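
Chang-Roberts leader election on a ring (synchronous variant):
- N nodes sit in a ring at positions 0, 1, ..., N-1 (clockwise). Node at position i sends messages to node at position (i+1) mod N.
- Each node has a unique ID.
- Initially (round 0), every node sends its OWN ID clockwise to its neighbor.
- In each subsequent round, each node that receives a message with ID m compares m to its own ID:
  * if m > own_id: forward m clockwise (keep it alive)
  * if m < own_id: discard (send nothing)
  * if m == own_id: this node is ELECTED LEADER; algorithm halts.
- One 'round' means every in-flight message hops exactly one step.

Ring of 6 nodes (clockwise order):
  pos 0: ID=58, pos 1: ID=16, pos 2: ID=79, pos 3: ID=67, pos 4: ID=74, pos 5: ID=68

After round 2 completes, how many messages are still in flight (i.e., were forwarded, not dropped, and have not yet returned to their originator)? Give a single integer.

Answer: 3

Derivation:
Round 1: pos1(id16) recv 58: fwd; pos2(id79) recv 16: drop; pos3(id67) recv 79: fwd; pos4(id74) recv 67: drop; pos5(id68) recv 74: fwd; pos0(id58) recv 68: fwd
Round 2: pos2(id79) recv 58: drop; pos4(id74) recv 79: fwd; pos0(id58) recv 74: fwd; pos1(id16) recv 68: fwd
After round 2: 3 messages still in flight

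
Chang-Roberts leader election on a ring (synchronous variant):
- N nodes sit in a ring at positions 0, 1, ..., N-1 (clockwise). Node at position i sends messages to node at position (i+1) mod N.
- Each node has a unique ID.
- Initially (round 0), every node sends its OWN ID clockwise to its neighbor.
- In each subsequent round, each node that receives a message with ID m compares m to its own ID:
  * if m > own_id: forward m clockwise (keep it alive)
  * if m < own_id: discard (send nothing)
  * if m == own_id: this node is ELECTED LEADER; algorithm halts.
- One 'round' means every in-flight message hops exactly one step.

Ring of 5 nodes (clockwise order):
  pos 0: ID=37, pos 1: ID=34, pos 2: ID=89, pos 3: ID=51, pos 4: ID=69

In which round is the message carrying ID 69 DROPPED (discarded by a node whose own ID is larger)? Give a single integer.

Answer: 3

Derivation:
Round 1: pos1(id34) recv 37: fwd; pos2(id89) recv 34: drop; pos3(id51) recv 89: fwd; pos4(id69) recv 51: drop; pos0(id37) recv 69: fwd
Round 2: pos2(id89) recv 37: drop; pos4(id69) recv 89: fwd; pos1(id34) recv 69: fwd
Round 3: pos0(id37) recv 89: fwd; pos2(id89) recv 69: drop
Round 4: pos1(id34) recv 89: fwd
Round 5: pos2(id89) recv 89: ELECTED
Message ID 69 originates at pos 4; dropped at pos 2 in round 3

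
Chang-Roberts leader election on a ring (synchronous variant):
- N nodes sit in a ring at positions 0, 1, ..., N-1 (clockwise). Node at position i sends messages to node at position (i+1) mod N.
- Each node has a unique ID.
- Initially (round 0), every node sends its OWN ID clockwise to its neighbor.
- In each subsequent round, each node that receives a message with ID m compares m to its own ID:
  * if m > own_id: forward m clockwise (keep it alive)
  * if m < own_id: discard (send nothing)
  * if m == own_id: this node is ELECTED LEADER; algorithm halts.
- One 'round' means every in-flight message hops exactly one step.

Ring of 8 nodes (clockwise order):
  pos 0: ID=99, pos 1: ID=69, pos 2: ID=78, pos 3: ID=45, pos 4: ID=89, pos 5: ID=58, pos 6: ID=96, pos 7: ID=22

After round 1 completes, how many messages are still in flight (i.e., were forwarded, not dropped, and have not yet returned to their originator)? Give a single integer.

Round 1: pos1(id69) recv 99: fwd; pos2(id78) recv 69: drop; pos3(id45) recv 78: fwd; pos4(id89) recv 45: drop; pos5(id58) recv 89: fwd; pos6(id96) recv 58: drop; pos7(id22) recv 96: fwd; pos0(id99) recv 22: drop
After round 1: 4 messages still in flight

Answer: 4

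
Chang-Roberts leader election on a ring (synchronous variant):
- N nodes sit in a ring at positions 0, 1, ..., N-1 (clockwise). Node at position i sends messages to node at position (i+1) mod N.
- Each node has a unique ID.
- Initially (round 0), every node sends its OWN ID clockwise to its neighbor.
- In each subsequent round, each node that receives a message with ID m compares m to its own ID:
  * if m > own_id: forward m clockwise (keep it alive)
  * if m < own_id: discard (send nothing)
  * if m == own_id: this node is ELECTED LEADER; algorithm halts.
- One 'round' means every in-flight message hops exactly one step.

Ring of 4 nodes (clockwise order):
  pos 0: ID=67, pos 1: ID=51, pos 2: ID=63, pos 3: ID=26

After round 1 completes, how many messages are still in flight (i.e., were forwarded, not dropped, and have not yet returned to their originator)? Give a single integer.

Round 1: pos1(id51) recv 67: fwd; pos2(id63) recv 51: drop; pos3(id26) recv 63: fwd; pos0(id67) recv 26: drop
After round 1: 2 messages still in flight

Answer: 2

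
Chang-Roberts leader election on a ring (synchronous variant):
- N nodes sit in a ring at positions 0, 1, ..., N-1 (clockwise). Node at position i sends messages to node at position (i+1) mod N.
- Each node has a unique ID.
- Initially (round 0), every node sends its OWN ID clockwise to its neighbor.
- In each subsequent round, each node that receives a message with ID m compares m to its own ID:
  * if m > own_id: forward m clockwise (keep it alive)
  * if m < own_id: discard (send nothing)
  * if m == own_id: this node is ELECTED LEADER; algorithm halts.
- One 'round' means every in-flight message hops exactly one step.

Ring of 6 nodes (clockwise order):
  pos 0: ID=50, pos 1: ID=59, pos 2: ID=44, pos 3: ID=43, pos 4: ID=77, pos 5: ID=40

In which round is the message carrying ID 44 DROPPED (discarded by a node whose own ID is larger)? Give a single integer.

Answer: 2

Derivation:
Round 1: pos1(id59) recv 50: drop; pos2(id44) recv 59: fwd; pos3(id43) recv 44: fwd; pos4(id77) recv 43: drop; pos5(id40) recv 77: fwd; pos0(id50) recv 40: drop
Round 2: pos3(id43) recv 59: fwd; pos4(id77) recv 44: drop; pos0(id50) recv 77: fwd
Round 3: pos4(id77) recv 59: drop; pos1(id59) recv 77: fwd
Round 4: pos2(id44) recv 77: fwd
Round 5: pos3(id43) recv 77: fwd
Round 6: pos4(id77) recv 77: ELECTED
Message ID 44 originates at pos 2; dropped at pos 4 in round 2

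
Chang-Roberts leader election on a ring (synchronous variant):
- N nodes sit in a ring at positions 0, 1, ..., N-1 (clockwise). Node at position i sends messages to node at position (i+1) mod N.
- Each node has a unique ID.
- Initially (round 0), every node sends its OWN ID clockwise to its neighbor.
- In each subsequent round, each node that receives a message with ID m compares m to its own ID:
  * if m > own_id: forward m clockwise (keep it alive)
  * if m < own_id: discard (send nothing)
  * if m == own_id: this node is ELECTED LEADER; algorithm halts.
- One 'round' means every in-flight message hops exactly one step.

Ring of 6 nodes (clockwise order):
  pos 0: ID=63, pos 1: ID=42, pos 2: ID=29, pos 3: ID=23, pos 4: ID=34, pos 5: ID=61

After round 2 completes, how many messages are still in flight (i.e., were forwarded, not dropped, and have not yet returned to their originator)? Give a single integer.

Round 1: pos1(id42) recv 63: fwd; pos2(id29) recv 42: fwd; pos3(id23) recv 29: fwd; pos4(id34) recv 23: drop; pos5(id61) recv 34: drop; pos0(id63) recv 61: drop
Round 2: pos2(id29) recv 63: fwd; pos3(id23) recv 42: fwd; pos4(id34) recv 29: drop
After round 2: 2 messages still in flight

Answer: 2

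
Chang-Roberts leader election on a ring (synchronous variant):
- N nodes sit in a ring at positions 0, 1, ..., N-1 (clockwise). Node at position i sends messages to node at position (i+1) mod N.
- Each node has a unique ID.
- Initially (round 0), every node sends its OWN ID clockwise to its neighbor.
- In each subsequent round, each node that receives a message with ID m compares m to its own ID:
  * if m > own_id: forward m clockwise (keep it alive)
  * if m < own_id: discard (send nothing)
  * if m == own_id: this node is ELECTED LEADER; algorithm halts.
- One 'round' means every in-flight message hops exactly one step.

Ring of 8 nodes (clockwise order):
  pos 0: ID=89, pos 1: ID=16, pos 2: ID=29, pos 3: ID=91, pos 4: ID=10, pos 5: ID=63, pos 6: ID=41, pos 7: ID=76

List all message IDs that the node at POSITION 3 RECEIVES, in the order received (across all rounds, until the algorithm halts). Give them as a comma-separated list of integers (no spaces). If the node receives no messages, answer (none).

Answer: 29,89,91

Derivation:
Round 1: pos1(id16) recv 89: fwd; pos2(id29) recv 16: drop; pos3(id91) recv 29: drop; pos4(id10) recv 91: fwd; pos5(id63) recv 10: drop; pos6(id41) recv 63: fwd; pos7(id76) recv 41: drop; pos0(id89) recv 76: drop
Round 2: pos2(id29) recv 89: fwd; pos5(id63) recv 91: fwd; pos7(id76) recv 63: drop
Round 3: pos3(id91) recv 89: drop; pos6(id41) recv 91: fwd
Round 4: pos7(id76) recv 91: fwd
Round 5: pos0(id89) recv 91: fwd
Round 6: pos1(id16) recv 91: fwd
Round 7: pos2(id29) recv 91: fwd
Round 8: pos3(id91) recv 91: ELECTED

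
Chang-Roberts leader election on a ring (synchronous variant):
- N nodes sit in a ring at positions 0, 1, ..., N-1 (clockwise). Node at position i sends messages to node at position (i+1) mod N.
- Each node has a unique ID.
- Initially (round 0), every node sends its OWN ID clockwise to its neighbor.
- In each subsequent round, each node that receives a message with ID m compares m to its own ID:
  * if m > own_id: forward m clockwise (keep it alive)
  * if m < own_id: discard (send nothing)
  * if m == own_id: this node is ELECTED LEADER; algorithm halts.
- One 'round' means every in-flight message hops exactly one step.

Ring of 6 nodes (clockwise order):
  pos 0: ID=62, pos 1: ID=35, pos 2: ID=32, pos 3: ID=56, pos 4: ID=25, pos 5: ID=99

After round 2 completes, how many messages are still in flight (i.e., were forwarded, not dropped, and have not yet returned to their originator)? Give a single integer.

Round 1: pos1(id35) recv 62: fwd; pos2(id32) recv 35: fwd; pos3(id56) recv 32: drop; pos4(id25) recv 56: fwd; pos5(id99) recv 25: drop; pos0(id62) recv 99: fwd
Round 2: pos2(id32) recv 62: fwd; pos3(id56) recv 35: drop; pos5(id99) recv 56: drop; pos1(id35) recv 99: fwd
After round 2: 2 messages still in flight

Answer: 2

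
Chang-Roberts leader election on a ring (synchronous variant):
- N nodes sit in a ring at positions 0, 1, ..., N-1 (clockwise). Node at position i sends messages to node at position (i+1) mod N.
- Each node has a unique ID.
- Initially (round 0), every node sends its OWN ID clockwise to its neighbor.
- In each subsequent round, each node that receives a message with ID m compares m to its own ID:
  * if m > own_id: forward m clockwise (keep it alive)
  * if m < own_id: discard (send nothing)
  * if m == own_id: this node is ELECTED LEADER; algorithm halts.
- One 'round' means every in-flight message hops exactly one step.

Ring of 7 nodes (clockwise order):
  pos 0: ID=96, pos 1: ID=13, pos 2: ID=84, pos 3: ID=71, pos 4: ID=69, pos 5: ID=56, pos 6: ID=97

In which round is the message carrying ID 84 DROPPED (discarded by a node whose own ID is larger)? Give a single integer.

Round 1: pos1(id13) recv 96: fwd; pos2(id84) recv 13: drop; pos3(id71) recv 84: fwd; pos4(id69) recv 71: fwd; pos5(id56) recv 69: fwd; pos6(id97) recv 56: drop; pos0(id96) recv 97: fwd
Round 2: pos2(id84) recv 96: fwd; pos4(id69) recv 84: fwd; pos5(id56) recv 71: fwd; pos6(id97) recv 69: drop; pos1(id13) recv 97: fwd
Round 3: pos3(id71) recv 96: fwd; pos5(id56) recv 84: fwd; pos6(id97) recv 71: drop; pos2(id84) recv 97: fwd
Round 4: pos4(id69) recv 96: fwd; pos6(id97) recv 84: drop; pos3(id71) recv 97: fwd
Round 5: pos5(id56) recv 96: fwd; pos4(id69) recv 97: fwd
Round 6: pos6(id97) recv 96: drop; pos5(id56) recv 97: fwd
Round 7: pos6(id97) recv 97: ELECTED
Message ID 84 originates at pos 2; dropped at pos 6 in round 4

Answer: 4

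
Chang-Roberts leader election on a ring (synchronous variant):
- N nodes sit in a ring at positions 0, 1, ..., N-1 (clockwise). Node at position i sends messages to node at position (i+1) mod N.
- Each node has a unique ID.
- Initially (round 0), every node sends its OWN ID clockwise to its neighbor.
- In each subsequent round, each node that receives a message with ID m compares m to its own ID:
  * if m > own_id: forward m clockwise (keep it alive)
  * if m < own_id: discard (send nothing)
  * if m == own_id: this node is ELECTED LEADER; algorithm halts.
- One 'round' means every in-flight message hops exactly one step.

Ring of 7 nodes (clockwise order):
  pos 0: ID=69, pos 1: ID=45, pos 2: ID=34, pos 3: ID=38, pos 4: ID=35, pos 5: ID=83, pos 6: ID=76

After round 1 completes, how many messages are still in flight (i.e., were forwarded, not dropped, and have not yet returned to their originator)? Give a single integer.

Round 1: pos1(id45) recv 69: fwd; pos2(id34) recv 45: fwd; pos3(id38) recv 34: drop; pos4(id35) recv 38: fwd; pos5(id83) recv 35: drop; pos6(id76) recv 83: fwd; pos0(id69) recv 76: fwd
After round 1: 5 messages still in flight

Answer: 5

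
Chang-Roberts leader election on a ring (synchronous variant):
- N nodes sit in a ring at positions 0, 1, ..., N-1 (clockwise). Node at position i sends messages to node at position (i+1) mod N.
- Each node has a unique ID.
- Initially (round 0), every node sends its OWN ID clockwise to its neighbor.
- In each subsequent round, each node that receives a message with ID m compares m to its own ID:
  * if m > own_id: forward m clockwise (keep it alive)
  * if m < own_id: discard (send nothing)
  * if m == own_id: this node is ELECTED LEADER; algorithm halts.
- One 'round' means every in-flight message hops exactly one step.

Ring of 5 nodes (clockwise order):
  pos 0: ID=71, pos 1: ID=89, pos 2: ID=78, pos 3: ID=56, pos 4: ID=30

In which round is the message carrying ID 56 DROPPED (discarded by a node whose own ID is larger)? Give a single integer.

Answer: 2

Derivation:
Round 1: pos1(id89) recv 71: drop; pos2(id78) recv 89: fwd; pos3(id56) recv 78: fwd; pos4(id30) recv 56: fwd; pos0(id71) recv 30: drop
Round 2: pos3(id56) recv 89: fwd; pos4(id30) recv 78: fwd; pos0(id71) recv 56: drop
Round 3: pos4(id30) recv 89: fwd; pos0(id71) recv 78: fwd
Round 4: pos0(id71) recv 89: fwd; pos1(id89) recv 78: drop
Round 5: pos1(id89) recv 89: ELECTED
Message ID 56 originates at pos 3; dropped at pos 0 in round 2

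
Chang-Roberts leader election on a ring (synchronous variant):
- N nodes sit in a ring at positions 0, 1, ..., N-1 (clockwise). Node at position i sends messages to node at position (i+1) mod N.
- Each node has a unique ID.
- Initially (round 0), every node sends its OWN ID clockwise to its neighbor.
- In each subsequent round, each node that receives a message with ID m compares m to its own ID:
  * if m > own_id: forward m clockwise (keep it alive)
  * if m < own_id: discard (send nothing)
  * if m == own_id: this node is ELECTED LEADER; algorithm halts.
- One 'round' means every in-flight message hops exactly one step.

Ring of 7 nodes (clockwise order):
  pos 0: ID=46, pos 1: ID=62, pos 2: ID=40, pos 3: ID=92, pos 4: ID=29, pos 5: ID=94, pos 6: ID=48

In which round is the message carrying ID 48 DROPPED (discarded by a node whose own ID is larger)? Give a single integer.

Round 1: pos1(id62) recv 46: drop; pos2(id40) recv 62: fwd; pos3(id92) recv 40: drop; pos4(id29) recv 92: fwd; pos5(id94) recv 29: drop; pos6(id48) recv 94: fwd; pos0(id46) recv 48: fwd
Round 2: pos3(id92) recv 62: drop; pos5(id94) recv 92: drop; pos0(id46) recv 94: fwd; pos1(id62) recv 48: drop
Round 3: pos1(id62) recv 94: fwd
Round 4: pos2(id40) recv 94: fwd
Round 5: pos3(id92) recv 94: fwd
Round 6: pos4(id29) recv 94: fwd
Round 7: pos5(id94) recv 94: ELECTED
Message ID 48 originates at pos 6; dropped at pos 1 in round 2

Answer: 2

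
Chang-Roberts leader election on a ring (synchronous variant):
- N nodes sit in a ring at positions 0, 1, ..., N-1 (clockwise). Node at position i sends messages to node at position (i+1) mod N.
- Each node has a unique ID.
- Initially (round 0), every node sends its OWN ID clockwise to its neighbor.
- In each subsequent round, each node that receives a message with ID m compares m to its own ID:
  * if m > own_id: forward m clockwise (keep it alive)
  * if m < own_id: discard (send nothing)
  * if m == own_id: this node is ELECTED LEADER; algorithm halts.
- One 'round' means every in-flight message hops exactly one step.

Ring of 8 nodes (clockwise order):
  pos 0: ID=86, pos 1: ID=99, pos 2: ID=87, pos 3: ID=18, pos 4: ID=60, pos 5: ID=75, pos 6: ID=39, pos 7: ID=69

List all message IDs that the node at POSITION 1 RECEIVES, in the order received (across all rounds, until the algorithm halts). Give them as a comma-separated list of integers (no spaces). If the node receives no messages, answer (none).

Answer: 86,87,99

Derivation:
Round 1: pos1(id99) recv 86: drop; pos2(id87) recv 99: fwd; pos3(id18) recv 87: fwd; pos4(id60) recv 18: drop; pos5(id75) recv 60: drop; pos6(id39) recv 75: fwd; pos7(id69) recv 39: drop; pos0(id86) recv 69: drop
Round 2: pos3(id18) recv 99: fwd; pos4(id60) recv 87: fwd; pos7(id69) recv 75: fwd
Round 3: pos4(id60) recv 99: fwd; pos5(id75) recv 87: fwd; pos0(id86) recv 75: drop
Round 4: pos5(id75) recv 99: fwd; pos6(id39) recv 87: fwd
Round 5: pos6(id39) recv 99: fwd; pos7(id69) recv 87: fwd
Round 6: pos7(id69) recv 99: fwd; pos0(id86) recv 87: fwd
Round 7: pos0(id86) recv 99: fwd; pos1(id99) recv 87: drop
Round 8: pos1(id99) recv 99: ELECTED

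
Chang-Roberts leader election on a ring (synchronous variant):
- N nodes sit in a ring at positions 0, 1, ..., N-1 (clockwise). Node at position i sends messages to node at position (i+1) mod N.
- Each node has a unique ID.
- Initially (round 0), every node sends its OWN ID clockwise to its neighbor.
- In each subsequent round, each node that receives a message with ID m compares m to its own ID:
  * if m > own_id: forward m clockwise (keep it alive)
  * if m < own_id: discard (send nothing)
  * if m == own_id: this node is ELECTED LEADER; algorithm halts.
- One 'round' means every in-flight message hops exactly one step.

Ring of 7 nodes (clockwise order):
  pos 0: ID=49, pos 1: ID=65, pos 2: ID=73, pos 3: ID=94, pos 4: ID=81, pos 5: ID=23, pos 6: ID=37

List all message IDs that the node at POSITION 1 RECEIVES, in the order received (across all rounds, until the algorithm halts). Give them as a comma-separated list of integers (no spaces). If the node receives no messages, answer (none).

Round 1: pos1(id65) recv 49: drop; pos2(id73) recv 65: drop; pos3(id94) recv 73: drop; pos4(id81) recv 94: fwd; pos5(id23) recv 81: fwd; pos6(id37) recv 23: drop; pos0(id49) recv 37: drop
Round 2: pos5(id23) recv 94: fwd; pos6(id37) recv 81: fwd
Round 3: pos6(id37) recv 94: fwd; pos0(id49) recv 81: fwd
Round 4: pos0(id49) recv 94: fwd; pos1(id65) recv 81: fwd
Round 5: pos1(id65) recv 94: fwd; pos2(id73) recv 81: fwd
Round 6: pos2(id73) recv 94: fwd; pos3(id94) recv 81: drop
Round 7: pos3(id94) recv 94: ELECTED

Answer: 49,81,94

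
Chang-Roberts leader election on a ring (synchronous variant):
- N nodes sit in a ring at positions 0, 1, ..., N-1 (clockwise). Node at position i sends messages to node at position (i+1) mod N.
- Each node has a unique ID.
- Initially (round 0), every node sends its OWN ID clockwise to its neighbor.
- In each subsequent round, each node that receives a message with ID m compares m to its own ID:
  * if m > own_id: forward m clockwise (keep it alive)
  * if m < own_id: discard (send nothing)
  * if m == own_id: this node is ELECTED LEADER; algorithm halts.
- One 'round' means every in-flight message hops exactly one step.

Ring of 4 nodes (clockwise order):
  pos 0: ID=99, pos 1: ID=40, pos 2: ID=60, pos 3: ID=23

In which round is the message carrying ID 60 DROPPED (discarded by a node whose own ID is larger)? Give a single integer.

Round 1: pos1(id40) recv 99: fwd; pos2(id60) recv 40: drop; pos3(id23) recv 60: fwd; pos0(id99) recv 23: drop
Round 2: pos2(id60) recv 99: fwd; pos0(id99) recv 60: drop
Round 3: pos3(id23) recv 99: fwd
Round 4: pos0(id99) recv 99: ELECTED
Message ID 60 originates at pos 2; dropped at pos 0 in round 2

Answer: 2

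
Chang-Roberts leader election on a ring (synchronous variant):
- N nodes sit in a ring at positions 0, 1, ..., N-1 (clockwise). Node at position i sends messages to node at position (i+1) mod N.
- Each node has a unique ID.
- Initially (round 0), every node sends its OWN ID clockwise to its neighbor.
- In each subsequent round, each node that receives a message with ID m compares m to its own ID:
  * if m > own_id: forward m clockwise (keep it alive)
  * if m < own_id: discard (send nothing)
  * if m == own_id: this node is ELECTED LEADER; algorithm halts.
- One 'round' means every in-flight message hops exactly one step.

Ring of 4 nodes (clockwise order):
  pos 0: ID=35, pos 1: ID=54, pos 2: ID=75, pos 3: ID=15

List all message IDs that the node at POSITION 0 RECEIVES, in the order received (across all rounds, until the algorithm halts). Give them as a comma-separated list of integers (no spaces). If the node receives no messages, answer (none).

Round 1: pos1(id54) recv 35: drop; pos2(id75) recv 54: drop; pos3(id15) recv 75: fwd; pos0(id35) recv 15: drop
Round 2: pos0(id35) recv 75: fwd
Round 3: pos1(id54) recv 75: fwd
Round 4: pos2(id75) recv 75: ELECTED

Answer: 15,75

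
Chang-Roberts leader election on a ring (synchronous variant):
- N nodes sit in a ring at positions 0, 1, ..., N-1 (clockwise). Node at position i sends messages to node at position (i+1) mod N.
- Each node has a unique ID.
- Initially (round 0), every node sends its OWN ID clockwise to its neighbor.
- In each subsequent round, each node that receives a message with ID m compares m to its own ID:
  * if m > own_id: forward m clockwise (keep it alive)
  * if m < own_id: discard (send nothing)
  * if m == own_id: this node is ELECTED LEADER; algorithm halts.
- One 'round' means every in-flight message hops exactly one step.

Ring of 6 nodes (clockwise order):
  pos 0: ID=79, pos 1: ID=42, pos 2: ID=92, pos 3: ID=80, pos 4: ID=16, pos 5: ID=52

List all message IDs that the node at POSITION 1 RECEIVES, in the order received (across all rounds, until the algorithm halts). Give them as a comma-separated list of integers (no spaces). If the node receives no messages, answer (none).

Answer: 79,80,92

Derivation:
Round 1: pos1(id42) recv 79: fwd; pos2(id92) recv 42: drop; pos3(id80) recv 92: fwd; pos4(id16) recv 80: fwd; pos5(id52) recv 16: drop; pos0(id79) recv 52: drop
Round 2: pos2(id92) recv 79: drop; pos4(id16) recv 92: fwd; pos5(id52) recv 80: fwd
Round 3: pos5(id52) recv 92: fwd; pos0(id79) recv 80: fwd
Round 4: pos0(id79) recv 92: fwd; pos1(id42) recv 80: fwd
Round 5: pos1(id42) recv 92: fwd; pos2(id92) recv 80: drop
Round 6: pos2(id92) recv 92: ELECTED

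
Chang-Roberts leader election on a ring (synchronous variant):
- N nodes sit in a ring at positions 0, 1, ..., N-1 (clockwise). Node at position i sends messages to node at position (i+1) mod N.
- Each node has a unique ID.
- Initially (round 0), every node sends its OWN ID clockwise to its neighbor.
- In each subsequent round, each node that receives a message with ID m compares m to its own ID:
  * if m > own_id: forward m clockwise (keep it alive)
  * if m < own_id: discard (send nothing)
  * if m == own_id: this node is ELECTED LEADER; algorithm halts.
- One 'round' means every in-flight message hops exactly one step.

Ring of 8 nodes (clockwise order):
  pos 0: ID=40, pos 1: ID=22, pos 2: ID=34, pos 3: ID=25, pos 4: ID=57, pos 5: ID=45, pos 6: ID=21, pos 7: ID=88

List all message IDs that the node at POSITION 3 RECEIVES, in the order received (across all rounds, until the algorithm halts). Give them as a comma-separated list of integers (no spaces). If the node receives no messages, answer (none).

Answer: 34,40,88

Derivation:
Round 1: pos1(id22) recv 40: fwd; pos2(id34) recv 22: drop; pos3(id25) recv 34: fwd; pos4(id57) recv 25: drop; pos5(id45) recv 57: fwd; pos6(id21) recv 45: fwd; pos7(id88) recv 21: drop; pos0(id40) recv 88: fwd
Round 2: pos2(id34) recv 40: fwd; pos4(id57) recv 34: drop; pos6(id21) recv 57: fwd; pos7(id88) recv 45: drop; pos1(id22) recv 88: fwd
Round 3: pos3(id25) recv 40: fwd; pos7(id88) recv 57: drop; pos2(id34) recv 88: fwd
Round 4: pos4(id57) recv 40: drop; pos3(id25) recv 88: fwd
Round 5: pos4(id57) recv 88: fwd
Round 6: pos5(id45) recv 88: fwd
Round 7: pos6(id21) recv 88: fwd
Round 8: pos7(id88) recv 88: ELECTED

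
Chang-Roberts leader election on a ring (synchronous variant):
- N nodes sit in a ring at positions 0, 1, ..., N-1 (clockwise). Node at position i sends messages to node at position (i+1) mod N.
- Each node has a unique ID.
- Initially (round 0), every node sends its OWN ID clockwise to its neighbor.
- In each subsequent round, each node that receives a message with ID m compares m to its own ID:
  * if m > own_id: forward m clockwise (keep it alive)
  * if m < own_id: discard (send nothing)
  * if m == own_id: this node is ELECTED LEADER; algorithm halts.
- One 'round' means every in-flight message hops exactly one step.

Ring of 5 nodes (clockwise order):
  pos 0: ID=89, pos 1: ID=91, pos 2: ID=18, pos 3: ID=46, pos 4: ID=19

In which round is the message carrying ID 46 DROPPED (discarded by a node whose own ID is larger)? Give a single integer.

Answer: 2

Derivation:
Round 1: pos1(id91) recv 89: drop; pos2(id18) recv 91: fwd; pos3(id46) recv 18: drop; pos4(id19) recv 46: fwd; pos0(id89) recv 19: drop
Round 2: pos3(id46) recv 91: fwd; pos0(id89) recv 46: drop
Round 3: pos4(id19) recv 91: fwd
Round 4: pos0(id89) recv 91: fwd
Round 5: pos1(id91) recv 91: ELECTED
Message ID 46 originates at pos 3; dropped at pos 0 in round 2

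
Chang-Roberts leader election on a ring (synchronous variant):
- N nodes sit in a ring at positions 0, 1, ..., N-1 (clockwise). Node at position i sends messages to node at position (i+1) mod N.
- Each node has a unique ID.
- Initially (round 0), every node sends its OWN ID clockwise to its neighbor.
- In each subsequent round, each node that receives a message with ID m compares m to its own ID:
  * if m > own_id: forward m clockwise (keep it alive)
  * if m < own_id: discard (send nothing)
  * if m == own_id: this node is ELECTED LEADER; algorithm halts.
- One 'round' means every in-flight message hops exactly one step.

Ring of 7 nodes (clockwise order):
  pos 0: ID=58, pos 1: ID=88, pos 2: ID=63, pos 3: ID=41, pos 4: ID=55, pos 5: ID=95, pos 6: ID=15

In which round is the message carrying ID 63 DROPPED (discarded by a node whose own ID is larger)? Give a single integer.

Round 1: pos1(id88) recv 58: drop; pos2(id63) recv 88: fwd; pos3(id41) recv 63: fwd; pos4(id55) recv 41: drop; pos5(id95) recv 55: drop; pos6(id15) recv 95: fwd; pos0(id58) recv 15: drop
Round 2: pos3(id41) recv 88: fwd; pos4(id55) recv 63: fwd; pos0(id58) recv 95: fwd
Round 3: pos4(id55) recv 88: fwd; pos5(id95) recv 63: drop; pos1(id88) recv 95: fwd
Round 4: pos5(id95) recv 88: drop; pos2(id63) recv 95: fwd
Round 5: pos3(id41) recv 95: fwd
Round 6: pos4(id55) recv 95: fwd
Round 7: pos5(id95) recv 95: ELECTED
Message ID 63 originates at pos 2; dropped at pos 5 in round 3

Answer: 3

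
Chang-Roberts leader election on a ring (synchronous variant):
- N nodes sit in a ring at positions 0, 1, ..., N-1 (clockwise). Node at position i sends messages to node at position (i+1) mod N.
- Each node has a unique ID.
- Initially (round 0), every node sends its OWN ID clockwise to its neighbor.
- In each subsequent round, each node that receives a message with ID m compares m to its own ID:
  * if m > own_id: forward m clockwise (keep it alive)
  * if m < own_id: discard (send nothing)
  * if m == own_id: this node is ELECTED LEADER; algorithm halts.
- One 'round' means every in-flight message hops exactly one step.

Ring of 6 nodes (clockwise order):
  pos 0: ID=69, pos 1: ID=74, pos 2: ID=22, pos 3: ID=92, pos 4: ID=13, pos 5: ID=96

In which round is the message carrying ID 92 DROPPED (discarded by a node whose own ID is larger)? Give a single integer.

Round 1: pos1(id74) recv 69: drop; pos2(id22) recv 74: fwd; pos3(id92) recv 22: drop; pos4(id13) recv 92: fwd; pos5(id96) recv 13: drop; pos0(id69) recv 96: fwd
Round 2: pos3(id92) recv 74: drop; pos5(id96) recv 92: drop; pos1(id74) recv 96: fwd
Round 3: pos2(id22) recv 96: fwd
Round 4: pos3(id92) recv 96: fwd
Round 5: pos4(id13) recv 96: fwd
Round 6: pos5(id96) recv 96: ELECTED
Message ID 92 originates at pos 3; dropped at pos 5 in round 2

Answer: 2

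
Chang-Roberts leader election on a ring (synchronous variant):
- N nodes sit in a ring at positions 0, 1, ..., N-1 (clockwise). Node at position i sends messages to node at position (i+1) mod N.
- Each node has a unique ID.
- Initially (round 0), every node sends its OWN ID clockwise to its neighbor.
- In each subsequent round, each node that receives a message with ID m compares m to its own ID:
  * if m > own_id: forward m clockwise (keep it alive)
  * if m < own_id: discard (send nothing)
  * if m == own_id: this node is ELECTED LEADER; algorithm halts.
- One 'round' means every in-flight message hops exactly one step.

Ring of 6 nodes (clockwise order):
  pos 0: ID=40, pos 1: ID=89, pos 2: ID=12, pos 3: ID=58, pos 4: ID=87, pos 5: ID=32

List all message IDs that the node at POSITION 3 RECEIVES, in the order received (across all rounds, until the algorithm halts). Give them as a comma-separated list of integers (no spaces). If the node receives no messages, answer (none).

Answer: 12,89

Derivation:
Round 1: pos1(id89) recv 40: drop; pos2(id12) recv 89: fwd; pos3(id58) recv 12: drop; pos4(id87) recv 58: drop; pos5(id32) recv 87: fwd; pos0(id40) recv 32: drop
Round 2: pos3(id58) recv 89: fwd; pos0(id40) recv 87: fwd
Round 3: pos4(id87) recv 89: fwd; pos1(id89) recv 87: drop
Round 4: pos5(id32) recv 89: fwd
Round 5: pos0(id40) recv 89: fwd
Round 6: pos1(id89) recv 89: ELECTED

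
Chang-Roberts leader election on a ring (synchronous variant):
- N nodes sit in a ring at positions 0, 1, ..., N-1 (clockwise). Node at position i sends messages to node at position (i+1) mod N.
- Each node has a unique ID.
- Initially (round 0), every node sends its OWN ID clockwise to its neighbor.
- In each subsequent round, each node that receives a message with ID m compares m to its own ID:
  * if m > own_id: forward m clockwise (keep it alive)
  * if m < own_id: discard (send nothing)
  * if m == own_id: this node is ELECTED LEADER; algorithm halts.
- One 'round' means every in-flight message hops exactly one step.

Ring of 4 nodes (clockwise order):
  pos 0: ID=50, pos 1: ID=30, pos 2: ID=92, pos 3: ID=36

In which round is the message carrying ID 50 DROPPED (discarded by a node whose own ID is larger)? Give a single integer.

Round 1: pos1(id30) recv 50: fwd; pos2(id92) recv 30: drop; pos3(id36) recv 92: fwd; pos0(id50) recv 36: drop
Round 2: pos2(id92) recv 50: drop; pos0(id50) recv 92: fwd
Round 3: pos1(id30) recv 92: fwd
Round 4: pos2(id92) recv 92: ELECTED
Message ID 50 originates at pos 0; dropped at pos 2 in round 2

Answer: 2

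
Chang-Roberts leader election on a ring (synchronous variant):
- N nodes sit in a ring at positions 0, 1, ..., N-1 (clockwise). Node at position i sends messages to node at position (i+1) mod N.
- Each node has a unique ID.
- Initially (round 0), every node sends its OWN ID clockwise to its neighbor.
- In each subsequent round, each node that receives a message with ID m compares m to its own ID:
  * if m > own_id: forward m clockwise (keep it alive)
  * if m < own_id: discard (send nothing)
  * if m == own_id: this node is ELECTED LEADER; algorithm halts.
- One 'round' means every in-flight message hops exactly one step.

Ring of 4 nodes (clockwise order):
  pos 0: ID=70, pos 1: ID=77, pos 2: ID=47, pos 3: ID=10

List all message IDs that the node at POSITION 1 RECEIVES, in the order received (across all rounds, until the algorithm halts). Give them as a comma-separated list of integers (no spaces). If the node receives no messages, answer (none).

Round 1: pos1(id77) recv 70: drop; pos2(id47) recv 77: fwd; pos3(id10) recv 47: fwd; pos0(id70) recv 10: drop
Round 2: pos3(id10) recv 77: fwd; pos0(id70) recv 47: drop
Round 3: pos0(id70) recv 77: fwd
Round 4: pos1(id77) recv 77: ELECTED

Answer: 70,77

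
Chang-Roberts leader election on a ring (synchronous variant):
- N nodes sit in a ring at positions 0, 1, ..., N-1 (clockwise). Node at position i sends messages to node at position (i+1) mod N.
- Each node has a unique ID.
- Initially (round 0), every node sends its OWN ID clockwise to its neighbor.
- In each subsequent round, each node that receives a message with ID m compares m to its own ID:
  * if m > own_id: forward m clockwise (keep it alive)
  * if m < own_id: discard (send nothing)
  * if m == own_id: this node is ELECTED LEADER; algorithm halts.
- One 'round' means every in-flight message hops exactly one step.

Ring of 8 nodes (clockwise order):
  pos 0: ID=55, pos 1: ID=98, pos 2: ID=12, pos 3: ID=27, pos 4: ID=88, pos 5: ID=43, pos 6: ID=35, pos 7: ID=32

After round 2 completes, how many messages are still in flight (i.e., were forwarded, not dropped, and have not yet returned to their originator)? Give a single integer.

Round 1: pos1(id98) recv 55: drop; pos2(id12) recv 98: fwd; pos3(id27) recv 12: drop; pos4(id88) recv 27: drop; pos5(id43) recv 88: fwd; pos6(id35) recv 43: fwd; pos7(id32) recv 35: fwd; pos0(id55) recv 32: drop
Round 2: pos3(id27) recv 98: fwd; pos6(id35) recv 88: fwd; pos7(id32) recv 43: fwd; pos0(id55) recv 35: drop
After round 2: 3 messages still in flight

Answer: 3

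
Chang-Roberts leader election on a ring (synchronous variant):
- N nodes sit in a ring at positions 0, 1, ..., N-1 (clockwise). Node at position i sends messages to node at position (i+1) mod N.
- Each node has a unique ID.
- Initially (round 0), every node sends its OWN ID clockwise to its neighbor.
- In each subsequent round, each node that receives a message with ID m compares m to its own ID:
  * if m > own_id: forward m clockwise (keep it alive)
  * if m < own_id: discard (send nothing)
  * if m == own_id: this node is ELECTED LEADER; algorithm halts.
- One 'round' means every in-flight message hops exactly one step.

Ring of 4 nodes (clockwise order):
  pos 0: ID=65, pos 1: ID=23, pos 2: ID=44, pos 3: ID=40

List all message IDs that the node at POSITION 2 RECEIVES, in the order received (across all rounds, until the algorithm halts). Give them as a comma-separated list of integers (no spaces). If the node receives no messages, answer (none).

Answer: 23,65

Derivation:
Round 1: pos1(id23) recv 65: fwd; pos2(id44) recv 23: drop; pos3(id40) recv 44: fwd; pos0(id65) recv 40: drop
Round 2: pos2(id44) recv 65: fwd; pos0(id65) recv 44: drop
Round 3: pos3(id40) recv 65: fwd
Round 4: pos0(id65) recv 65: ELECTED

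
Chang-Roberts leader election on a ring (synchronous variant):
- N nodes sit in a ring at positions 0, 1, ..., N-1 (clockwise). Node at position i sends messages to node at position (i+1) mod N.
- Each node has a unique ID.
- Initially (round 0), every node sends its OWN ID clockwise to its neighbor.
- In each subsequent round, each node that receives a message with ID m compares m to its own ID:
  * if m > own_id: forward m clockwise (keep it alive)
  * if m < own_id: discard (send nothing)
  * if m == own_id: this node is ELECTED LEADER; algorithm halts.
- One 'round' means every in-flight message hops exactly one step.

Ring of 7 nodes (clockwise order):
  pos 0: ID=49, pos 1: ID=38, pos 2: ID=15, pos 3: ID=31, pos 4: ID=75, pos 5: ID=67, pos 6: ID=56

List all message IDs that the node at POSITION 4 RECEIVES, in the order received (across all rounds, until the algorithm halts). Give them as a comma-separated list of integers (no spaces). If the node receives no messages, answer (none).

Round 1: pos1(id38) recv 49: fwd; pos2(id15) recv 38: fwd; pos3(id31) recv 15: drop; pos4(id75) recv 31: drop; pos5(id67) recv 75: fwd; pos6(id56) recv 67: fwd; pos0(id49) recv 56: fwd
Round 2: pos2(id15) recv 49: fwd; pos3(id31) recv 38: fwd; pos6(id56) recv 75: fwd; pos0(id49) recv 67: fwd; pos1(id38) recv 56: fwd
Round 3: pos3(id31) recv 49: fwd; pos4(id75) recv 38: drop; pos0(id49) recv 75: fwd; pos1(id38) recv 67: fwd; pos2(id15) recv 56: fwd
Round 4: pos4(id75) recv 49: drop; pos1(id38) recv 75: fwd; pos2(id15) recv 67: fwd; pos3(id31) recv 56: fwd
Round 5: pos2(id15) recv 75: fwd; pos3(id31) recv 67: fwd; pos4(id75) recv 56: drop
Round 6: pos3(id31) recv 75: fwd; pos4(id75) recv 67: drop
Round 7: pos4(id75) recv 75: ELECTED

Answer: 31,38,49,56,67,75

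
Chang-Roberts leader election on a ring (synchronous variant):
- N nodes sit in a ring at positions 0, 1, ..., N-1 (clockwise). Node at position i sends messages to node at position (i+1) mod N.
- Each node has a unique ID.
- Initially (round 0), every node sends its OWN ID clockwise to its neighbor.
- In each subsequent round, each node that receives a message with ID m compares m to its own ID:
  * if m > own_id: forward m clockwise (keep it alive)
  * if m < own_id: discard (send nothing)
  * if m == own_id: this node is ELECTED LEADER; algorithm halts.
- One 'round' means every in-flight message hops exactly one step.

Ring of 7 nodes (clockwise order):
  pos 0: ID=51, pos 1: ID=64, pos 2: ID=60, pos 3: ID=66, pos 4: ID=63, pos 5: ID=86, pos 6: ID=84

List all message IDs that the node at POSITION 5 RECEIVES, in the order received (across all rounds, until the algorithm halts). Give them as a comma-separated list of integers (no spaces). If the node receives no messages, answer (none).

Round 1: pos1(id64) recv 51: drop; pos2(id60) recv 64: fwd; pos3(id66) recv 60: drop; pos4(id63) recv 66: fwd; pos5(id86) recv 63: drop; pos6(id84) recv 86: fwd; pos0(id51) recv 84: fwd
Round 2: pos3(id66) recv 64: drop; pos5(id86) recv 66: drop; pos0(id51) recv 86: fwd; pos1(id64) recv 84: fwd
Round 3: pos1(id64) recv 86: fwd; pos2(id60) recv 84: fwd
Round 4: pos2(id60) recv 86: fwd; pos3(id66) recv 84: fwd
Round 5: pos3(id66) recv 86: fwd; pos4(id63) recv 84: fwd
Round 6: pos4(id63) recv 86: fwd; pos5(id86) recv 84: drop
Round 7: pos5(id86) recv 86: ELECTED

Answer: 63,66,84,86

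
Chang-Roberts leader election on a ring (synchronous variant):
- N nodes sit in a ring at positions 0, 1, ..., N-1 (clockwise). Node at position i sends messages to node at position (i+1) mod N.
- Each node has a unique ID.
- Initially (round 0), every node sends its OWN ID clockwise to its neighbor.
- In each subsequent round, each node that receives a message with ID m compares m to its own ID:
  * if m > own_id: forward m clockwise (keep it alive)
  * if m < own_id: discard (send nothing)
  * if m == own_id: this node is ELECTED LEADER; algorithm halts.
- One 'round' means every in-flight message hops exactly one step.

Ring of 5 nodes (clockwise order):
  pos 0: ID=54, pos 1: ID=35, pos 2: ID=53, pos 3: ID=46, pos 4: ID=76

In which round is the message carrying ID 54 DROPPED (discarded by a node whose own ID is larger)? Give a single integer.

Answer: 4

Derivation:
Round 1: pos1(id35) recv 54: fwd; pos2(id53) recv 35: drop; pos3(id46) recv 53: fwd; pos4(id76) recv 46: drop; pos0(id54) recv 76: fwd
Round 2: pos2(id53) recv 54: fwd; pos4(id76) recv 53: drop; pos1(id35) recv 76: fwd
Round 3: pos3(id46) recv 54: fwd; pos2(id53) recv 76: fwd
Round 4: pos4(id76) recv 54: drop; pos3(id46) recv 76: fwd
Round 5: pos4(id76) recv 76: ELECTED
Message ID 54 originates at pos 0; dropped at pos 4 in round 4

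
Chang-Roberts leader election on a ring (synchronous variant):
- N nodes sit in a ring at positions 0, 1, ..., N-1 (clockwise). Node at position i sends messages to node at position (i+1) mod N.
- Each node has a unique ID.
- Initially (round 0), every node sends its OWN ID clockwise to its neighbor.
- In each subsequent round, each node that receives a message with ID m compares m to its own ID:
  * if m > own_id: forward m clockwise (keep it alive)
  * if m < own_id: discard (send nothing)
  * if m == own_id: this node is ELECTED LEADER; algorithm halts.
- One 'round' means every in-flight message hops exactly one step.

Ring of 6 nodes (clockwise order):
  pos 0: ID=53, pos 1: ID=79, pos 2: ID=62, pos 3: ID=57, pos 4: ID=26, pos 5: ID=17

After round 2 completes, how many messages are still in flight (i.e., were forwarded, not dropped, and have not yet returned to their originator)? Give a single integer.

Answer: 3

Derivation:
Round 1: pos1(id79) recv 53: drop; pos2(id62) recv 79: fwd; pos3(id57) recv 62: fwd; pos4(id26) recv 57: fwd; pos5(id17) recv 26: fwd; pos0(id53) recv 17: drop
Round 2: pos3(id57) recv 79: fwd; pos4(id26) recv 62: fwd; pos5(id17) recv 57: fwd; pos0(id53) recv 26: drop
After round 2: 3 messages still in flight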